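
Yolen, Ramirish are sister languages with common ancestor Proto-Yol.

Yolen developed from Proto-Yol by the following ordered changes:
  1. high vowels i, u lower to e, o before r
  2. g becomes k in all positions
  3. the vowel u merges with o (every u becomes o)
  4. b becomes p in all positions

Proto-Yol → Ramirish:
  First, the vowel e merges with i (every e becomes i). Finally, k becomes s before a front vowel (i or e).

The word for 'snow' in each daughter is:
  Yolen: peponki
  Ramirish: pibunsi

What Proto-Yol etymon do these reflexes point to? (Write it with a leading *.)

*pebunki

Position 3: Yolen has p, Ramirish has b. Ramirish preserves b here (none of its changes turn any other segment into b), so the proto-segment is *b.
Position 4: Yolen has o, Ramirish has u. Ramirish preserves u here (none of its changes turn any other segment into u), so the proto-segment is *u.
This points to *pebunki. Verify forward in each daughter:
Yolen: start from *pebunki.
  rule 1: no change — pebunki
  rule 2: no change — pebunki
  rule 3 (vowel merger): pebunki → pebonki
  rule 4 (unconditioned shift): pebonki → peponki
  ⇒ Yolen peponki
Ramirish: start from *pebunki.
  rule 1 (vowel merger): pebunki → pibunki
  rule 2 (palatalisation): pibunki → pibunsi
  ⇒ Ramirish pibunsi
*pebunki is the unique common source.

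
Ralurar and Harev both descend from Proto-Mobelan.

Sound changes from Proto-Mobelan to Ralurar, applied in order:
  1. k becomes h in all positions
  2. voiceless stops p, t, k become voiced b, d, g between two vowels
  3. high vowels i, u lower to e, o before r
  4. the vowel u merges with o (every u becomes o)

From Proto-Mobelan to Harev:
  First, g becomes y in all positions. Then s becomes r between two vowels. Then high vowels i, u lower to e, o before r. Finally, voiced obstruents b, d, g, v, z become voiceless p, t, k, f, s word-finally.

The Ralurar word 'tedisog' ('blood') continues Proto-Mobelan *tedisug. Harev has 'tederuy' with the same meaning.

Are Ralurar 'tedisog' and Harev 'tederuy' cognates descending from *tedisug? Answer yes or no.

yes

Derive the expected Harev reflex of *tedisug:
Harev: start from *tedisug.
  rule 1 (unconditioned shift): tedisug → tedisuy
  rule 2 (rhotacism): tedisuy → tediruy
  rule 3 (pre-rhotic lowering): tediruy → tederuy
  rule 4: no change — tederuy
  ⇒ Harev tederuy
Harev 'tederuy' matches the regular reflex exactly, so the pair is cognate.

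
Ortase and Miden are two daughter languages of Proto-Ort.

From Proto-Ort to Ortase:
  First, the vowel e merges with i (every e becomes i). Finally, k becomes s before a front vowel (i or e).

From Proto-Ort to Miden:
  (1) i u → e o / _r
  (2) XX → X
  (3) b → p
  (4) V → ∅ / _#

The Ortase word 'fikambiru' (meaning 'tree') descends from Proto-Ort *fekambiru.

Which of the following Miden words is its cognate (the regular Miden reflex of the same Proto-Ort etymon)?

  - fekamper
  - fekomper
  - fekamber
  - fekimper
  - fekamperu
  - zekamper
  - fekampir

fekamper

Miden: *fekambiru
  fekambiru → fekamberu   [pre-rhotic lowering]
  fekamberu (rule 2 does not apply)
  fekamberu → fekamperu   [unconditioned shift]
  fekamperu → fekamper   [apocope]
  giving Miden fekamper.
Among the options, 'fekamper' alone shows every Miden change applied in order.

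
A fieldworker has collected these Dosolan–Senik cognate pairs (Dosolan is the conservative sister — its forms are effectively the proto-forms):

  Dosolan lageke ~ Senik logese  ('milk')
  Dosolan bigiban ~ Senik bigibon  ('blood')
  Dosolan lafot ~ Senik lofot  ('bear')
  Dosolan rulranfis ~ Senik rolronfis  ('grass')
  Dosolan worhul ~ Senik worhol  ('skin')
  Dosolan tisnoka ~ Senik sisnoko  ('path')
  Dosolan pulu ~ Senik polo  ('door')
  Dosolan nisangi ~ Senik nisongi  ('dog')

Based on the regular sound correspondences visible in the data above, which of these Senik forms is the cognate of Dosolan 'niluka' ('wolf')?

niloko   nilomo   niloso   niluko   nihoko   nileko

rulranfis ~ rolronfis, worhul ~ worhol — Dosolan u corresponds to Senik o after a consonant, before a consonant other than r, m, n, p, b, f, v.
tisnoka ~ sisnoko — Dosolan a corresponds to Senik o word-finally.
Applying these to Dosolan 'niluka':
  niluka → niloka   (u→o after a consonant, before a consonant other than r, m, n, p, b, f, v)
  niloka → niloko   (a→o word-finally)
So the Senik cognate is 'niloko'.

niloko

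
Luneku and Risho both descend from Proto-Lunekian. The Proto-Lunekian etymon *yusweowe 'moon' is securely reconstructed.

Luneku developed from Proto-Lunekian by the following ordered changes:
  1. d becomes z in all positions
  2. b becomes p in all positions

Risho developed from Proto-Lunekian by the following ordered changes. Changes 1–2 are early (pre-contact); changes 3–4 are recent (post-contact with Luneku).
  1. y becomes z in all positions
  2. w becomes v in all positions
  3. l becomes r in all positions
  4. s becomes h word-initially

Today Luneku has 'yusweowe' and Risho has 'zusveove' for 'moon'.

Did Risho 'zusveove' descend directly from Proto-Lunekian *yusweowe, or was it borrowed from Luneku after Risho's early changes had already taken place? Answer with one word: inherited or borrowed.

inherited

If inherited, *yusweowe would pass through all of Risho's changes:
Risho: *yusweowe > zusweowe > zusveove  (by unconditioned shift, unconditioned shift)
If borrowed from Luneku 'yusweowe' after the early changes, it would undergo only the recent ones:
  rule 3 (unconditioned shift): no change (yusweowe)
  rule 4 (debuccalisation): no change (yusweowe)
  ⇒ as a loan: yusweowe
Risho 'zusveove' matches the inherited outcome exactly, so it is an inherited cognate, not a loan.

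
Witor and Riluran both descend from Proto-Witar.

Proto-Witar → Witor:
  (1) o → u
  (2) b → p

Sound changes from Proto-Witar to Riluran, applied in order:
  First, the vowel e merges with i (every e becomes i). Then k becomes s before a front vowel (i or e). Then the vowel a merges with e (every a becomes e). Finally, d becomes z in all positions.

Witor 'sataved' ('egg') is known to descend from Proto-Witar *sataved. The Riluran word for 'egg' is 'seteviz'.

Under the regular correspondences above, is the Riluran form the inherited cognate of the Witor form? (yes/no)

yes

Derive the expected Riluran reflex of *sataved:
Riluran: *sataved > satavid > setevid > seteviz  (by vowel merger, vowel merger, unconditioned shift)
Riluran 'seteviz' matches the regular reflex exactly, so the pair is cognate.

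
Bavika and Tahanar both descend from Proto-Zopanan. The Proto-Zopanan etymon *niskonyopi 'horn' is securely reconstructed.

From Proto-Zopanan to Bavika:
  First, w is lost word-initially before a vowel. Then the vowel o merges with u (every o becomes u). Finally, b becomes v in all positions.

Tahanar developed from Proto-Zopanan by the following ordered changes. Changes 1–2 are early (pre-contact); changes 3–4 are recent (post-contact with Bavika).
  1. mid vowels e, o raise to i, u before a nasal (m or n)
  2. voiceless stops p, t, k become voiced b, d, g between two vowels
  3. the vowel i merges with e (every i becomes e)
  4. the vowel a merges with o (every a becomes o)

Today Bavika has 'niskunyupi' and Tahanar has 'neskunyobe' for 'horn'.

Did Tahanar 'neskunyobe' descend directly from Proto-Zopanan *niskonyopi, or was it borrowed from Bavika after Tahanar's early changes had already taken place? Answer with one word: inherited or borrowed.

If inherited, *niskonyopi would pass through all of Tahanar's changes:
Tahanar: *niskonyopi > niskunyopi > niskunyobi > neskunyobe  (by pre-nasal raising, intervocalic voicing, vowel merger)
If borrowed from Bavika 'niskunyupi' after the early changes, it would undergo only the recent ones:
  rule 3 (vowel merger): niskunyupi → neskunyupe
  rule 4 (vowel merger): no change (neskunyupe)
  ⇒ as a loan: neskunyupe
Tahanar 'neskunyobe' matches the inherited outcome exactly, so it is an inherited cognate, not a loan.

inherited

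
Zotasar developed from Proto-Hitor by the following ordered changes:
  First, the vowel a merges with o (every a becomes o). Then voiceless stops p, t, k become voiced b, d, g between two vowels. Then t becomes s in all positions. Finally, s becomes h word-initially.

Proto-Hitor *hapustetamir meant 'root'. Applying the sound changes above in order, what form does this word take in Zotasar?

hobussedomir

Zotasar: *hapustetamir > hopustetomir > hobustedomir > hobussedomir  (by vowel merger, intervocalic voicing, unconditioned shift)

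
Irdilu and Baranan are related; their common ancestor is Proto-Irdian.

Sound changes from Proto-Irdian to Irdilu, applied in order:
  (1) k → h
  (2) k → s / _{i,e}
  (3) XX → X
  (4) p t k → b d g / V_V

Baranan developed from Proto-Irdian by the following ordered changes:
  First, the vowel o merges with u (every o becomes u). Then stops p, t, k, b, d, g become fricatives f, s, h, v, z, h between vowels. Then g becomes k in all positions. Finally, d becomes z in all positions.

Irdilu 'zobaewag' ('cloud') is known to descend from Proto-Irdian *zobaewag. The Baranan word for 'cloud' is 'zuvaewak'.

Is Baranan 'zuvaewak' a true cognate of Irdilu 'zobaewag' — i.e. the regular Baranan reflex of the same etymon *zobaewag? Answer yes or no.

yes

Derive the expected Baranan reflex of *zobaewag:
Baranan: start from *zobaewag.
  rule 1 (vowel merger): zobaewag → zubaewag
  rule 2 (intervocalic lenition): zubaewag → zuvaewag
  rule 3 (unconditioned shift): zuvaewag → zuvaewak
  rule 4: no change — zuvaewak
  ⇒ Baranan zuvaewak
Baranan 'zuvaewak' matches the regular reflex exactly, so the pair is cognate.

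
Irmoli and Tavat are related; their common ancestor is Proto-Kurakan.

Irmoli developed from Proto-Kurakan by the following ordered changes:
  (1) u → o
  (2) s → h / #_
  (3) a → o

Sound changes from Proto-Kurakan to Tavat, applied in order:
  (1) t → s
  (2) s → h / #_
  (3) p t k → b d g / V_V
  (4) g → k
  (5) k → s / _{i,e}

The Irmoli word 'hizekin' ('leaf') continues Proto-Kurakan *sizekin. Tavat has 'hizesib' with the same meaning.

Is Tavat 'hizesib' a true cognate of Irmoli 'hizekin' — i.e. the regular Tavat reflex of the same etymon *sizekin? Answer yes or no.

no

Derive the expected Tavat reflex of *sizekin:
Tavat: start from *sizekin.
  rule 1: no change — sizekin
  rule 2 (debuccalisation): sizekin → hizekin
  rule 3 (intervocalic voicing): hizekin → hizegin
  rule 4 (unconditioned shift): hizegin → hizekin
  rule 5 (palatalisation): hizekin → hizesin
  ⇒ Tavat hizesin
The regular Tavat reflex would be 'hizesin', but the attested form is 'hizesib'. The correspondence is irregular, so they are not cognates (the Tavat form has a different source).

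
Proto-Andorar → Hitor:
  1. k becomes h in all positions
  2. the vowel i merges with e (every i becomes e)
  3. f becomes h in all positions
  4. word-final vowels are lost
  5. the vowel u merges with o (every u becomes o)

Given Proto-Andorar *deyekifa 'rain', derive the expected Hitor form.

Hitor: start from *deyekifa.
  rule 1 (unconditioned shift): deyekifa → deyehifa
  rule 2 (vowel merger): deyehifa → deyehefa
  rule 3 (unconditioned shift): deyehefa → deyeheha
  rule 4 (apocope): deyeheha → deyeheh
  rule 5: no change — deyeheh
  ⇒ Hitor deyeheh

deyeheh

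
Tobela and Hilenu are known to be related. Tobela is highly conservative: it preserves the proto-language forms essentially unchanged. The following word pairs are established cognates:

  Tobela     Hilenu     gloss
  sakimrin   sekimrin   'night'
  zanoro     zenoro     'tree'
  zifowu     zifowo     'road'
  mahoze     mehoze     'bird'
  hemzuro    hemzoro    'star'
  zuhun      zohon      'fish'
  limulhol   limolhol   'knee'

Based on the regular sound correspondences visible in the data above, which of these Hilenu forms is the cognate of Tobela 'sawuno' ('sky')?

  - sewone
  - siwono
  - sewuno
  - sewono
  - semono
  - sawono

sewono

sakimrin ~ sekimrin, mahoze ~ mehoze — Tobela a corresponds to Hilenu e after a consonant, before a consonant other than r, m, n, p, b, f, v.
zuhun ~ zohon — Tobela u corresponds to Hilenu o after a consonant, before a nasal.
Applying these to Tobela 'sawuno':
  sawuno → sewuno   (a→e after a consonant, before a consonant other than r, m, n, p, b, f, v)
  sewuno → sewono   (u→o after a consonant, before a nasal)
So the Hilenu cognate is 'sewono'.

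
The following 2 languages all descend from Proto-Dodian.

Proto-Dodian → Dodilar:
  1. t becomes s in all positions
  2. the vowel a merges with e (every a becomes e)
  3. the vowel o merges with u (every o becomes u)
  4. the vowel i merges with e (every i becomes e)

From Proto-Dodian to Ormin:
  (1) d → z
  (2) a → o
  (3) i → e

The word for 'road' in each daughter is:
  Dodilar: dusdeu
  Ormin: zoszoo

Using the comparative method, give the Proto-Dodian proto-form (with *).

*dosdao

Position 5: Dodilar has e, Ormin has o. Taking the neighbouring segments as reconstructed: Dodilar e could go back to *a or *e or *i; Ormin o could go back to *a or *o — the one source consistent with every daughter is *a.
Position 6: Dodilar has u, Ormin has o. Taking the neighbouring segments as reconstructed: Dodilar u could go back to *o or *u; Ormin o could go back to *a or *o — the one source consistent with every daughter is *o.
Verify the candidate proto-form against each daughter:
Dodilar: *dosdao
  dosdao (rule 1 does not apply)
  dosdao → dosdeo   [vowel merger]
  dosdeo → dusdeu   [vowel merger]
  dusdeu (rule 4 does not apply)
  giving Dodilar dusdeu.
Ormin: *dosdao > zoszao > zoszoo  (by unconditioned shift, vowel merger)
*dosdao is the unique common source.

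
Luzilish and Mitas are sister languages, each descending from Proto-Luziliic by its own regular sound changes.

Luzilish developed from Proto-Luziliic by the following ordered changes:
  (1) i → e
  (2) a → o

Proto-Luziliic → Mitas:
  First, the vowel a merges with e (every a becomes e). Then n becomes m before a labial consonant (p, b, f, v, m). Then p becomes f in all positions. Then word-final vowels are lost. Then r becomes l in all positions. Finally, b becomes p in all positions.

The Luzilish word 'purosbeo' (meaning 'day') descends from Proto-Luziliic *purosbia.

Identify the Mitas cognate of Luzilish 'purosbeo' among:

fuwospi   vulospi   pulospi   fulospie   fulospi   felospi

Mitas: *purosbia > purosbie > furosbie > furosbi > fulosbi > fulospi  (by vowel merger, unconditioned shift, apocope, unconditioned shift, unconditioned shift)
Among the options, 'fulospi' alone shows every Mitas change applied in order.

fulospi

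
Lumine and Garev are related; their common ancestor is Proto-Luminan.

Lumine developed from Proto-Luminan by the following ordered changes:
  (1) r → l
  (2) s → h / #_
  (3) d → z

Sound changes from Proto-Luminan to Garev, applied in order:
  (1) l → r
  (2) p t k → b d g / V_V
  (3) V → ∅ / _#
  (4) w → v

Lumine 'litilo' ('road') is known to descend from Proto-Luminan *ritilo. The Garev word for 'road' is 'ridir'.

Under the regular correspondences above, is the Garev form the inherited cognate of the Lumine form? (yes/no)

Derive the expected Garev reflex of *ritilo:
Garev: *ritilo > ritiro > ridiro > ridir  (by unconditioned shift, intervocalic voicing, apocope)
Garev 'ridir' matches the regular reflex exactly, so the pair is cognate.

yes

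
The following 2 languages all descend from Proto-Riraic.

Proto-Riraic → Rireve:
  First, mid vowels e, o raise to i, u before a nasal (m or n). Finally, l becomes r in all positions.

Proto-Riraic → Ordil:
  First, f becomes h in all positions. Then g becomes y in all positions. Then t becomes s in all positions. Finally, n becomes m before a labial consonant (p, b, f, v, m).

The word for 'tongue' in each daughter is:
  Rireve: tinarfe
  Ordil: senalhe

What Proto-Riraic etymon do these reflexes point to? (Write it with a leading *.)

*tenalfe

Position 2: Rireve has i, Ordil has e. Ordil preserves e here (none of its changes turn any other segment into e), so the proto-segment is *e.
Position 1: Rireve has t, Ordil has s. Rireve preserves t here (none of its changes turn any other segment into t), so the proto-segment is *t.
Position 5: Rireve has r, Ordil has l. Ordil preserves l here (none of its changes turn any other segment into l), so the proto-segment is *l.
This points to *tenalfe. Verify forward in each daughter:
Rireve: *tenalfe
  tenalfe → tinalfe   [pre-nasal raising]
  tinalfe → tinarfe   [unconditioned shift]
  giving Rireve tinarfe.
Ordil: *tenalfe
  tenalfe → tenalhe   [unconditioned shift]
  tenalhe (rule 2 does not apply)
  tenalhe → senalhe   [unconditioned shift]
  senalhe (rule 4 does not apply)
  giving Ordil senalhe.
*tenalfe is the unique common source.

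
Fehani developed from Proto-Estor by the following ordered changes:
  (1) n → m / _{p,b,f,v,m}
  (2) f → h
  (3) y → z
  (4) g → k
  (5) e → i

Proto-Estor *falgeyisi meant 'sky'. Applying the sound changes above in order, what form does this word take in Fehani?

Fehani: *falgeyisi > halgeyisi > halgezisi > halkezisi > halkizisi  (by unconditioned shift, unconditioned shift, unconditioned shift, vowel merger)

halkizisi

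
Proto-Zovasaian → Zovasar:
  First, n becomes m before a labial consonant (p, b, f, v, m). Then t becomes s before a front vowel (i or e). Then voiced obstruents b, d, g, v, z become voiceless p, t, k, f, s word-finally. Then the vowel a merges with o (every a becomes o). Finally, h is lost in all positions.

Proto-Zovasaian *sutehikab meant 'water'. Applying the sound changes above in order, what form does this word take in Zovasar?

suseikop

Zovasar: *sutehikab
  sutehikab (rule 1 does not apply)
  sutehikab → susehikab   [palatalisation]
  susehikab → susehikap   [final devoicing]
  susehikap → susehikop   [vowel merger]
  susehikop → suseikop   [h-loss]
  giving Zovasar suseikop.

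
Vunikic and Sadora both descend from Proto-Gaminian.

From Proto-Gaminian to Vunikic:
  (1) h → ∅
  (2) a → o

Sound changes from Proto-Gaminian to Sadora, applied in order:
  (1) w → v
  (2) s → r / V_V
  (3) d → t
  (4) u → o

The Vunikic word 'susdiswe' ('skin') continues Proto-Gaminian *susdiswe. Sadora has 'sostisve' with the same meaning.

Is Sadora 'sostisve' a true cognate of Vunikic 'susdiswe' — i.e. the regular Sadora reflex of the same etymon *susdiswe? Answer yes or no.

yes

Derive the expected Sadora reflex of *susdiswe:
Sadora: *susdiswe
  susdiswe → susdisve   [unconditioned shift]
  susdisve (rule 2 does not apply)
  susdisve → sustisve   [unconditioned shift]
  sustisve → sostisve   [vowel merger]
  giving Sadora sostisve.
Sadora 'sostisve' matches the regular reflex exactly, so the pair is cognate.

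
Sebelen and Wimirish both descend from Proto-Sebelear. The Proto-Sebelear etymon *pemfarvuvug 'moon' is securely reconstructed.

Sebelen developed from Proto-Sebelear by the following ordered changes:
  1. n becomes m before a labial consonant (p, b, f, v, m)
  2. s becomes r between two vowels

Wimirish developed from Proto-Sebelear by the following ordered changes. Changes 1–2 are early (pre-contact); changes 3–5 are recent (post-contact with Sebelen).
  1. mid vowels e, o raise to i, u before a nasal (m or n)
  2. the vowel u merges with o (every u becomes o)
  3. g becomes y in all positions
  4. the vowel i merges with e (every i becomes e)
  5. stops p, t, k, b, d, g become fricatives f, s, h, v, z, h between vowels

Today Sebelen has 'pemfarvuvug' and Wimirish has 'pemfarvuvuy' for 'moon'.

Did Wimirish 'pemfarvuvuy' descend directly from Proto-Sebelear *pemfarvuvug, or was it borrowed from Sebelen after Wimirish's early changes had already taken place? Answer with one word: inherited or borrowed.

If inherited, *pemfarvuvug would pass through all of Wimirish's changes:
Wimirish: start from *pemfarvuvug.
  rule 1 (pre-nasal raising): pemfarvuvug → pimfarvuvug
  rule 2 (vowel merger): pimfarvuvug → pimfarvovog
  rule 3 (unconditioned shift): pimfarvovog → pimfarvovoy
  rule 4 (vowel merger): pimfarvovoy → pemfarvovoy
  rule 5: no change — pemfarvovoy
  ⇒ Wimirish pemfarvovoy
If borrowed from Sebelen 'pemfarvuvug' after the early changes, it would undergo only the recent ones:
  rule 3 (unconditioned shift): pemfarvuvug → pemfarvuvuy
  rule 4 (vowel merger): no change (pemfarvuvuy)
  rule 5 (intervocalic lenition): no change (pemfarvuvuy)
  ⇒ as a loan: pemfarvuvuy
Wimirish 'pemfarvuvuy' matches the loan outcome 'pemfarvuvuy', not the inherited 'pemfarvovoy' — it skipped the early Wimirish changes, so it was borrowed from Sebelen.

borrowed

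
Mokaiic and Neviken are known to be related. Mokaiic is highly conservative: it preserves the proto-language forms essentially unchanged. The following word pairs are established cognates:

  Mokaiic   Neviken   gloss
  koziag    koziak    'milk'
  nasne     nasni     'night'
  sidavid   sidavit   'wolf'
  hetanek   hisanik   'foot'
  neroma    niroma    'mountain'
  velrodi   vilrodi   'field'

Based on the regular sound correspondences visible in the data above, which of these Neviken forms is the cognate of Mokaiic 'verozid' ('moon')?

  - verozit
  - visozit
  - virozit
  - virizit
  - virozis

neroma ~ niroma — Mokaiic e corresponds to Neviken i after a consonant, before r.
sidavid ~ sidavit — Mokaiic d corresponds to Neviken t word-finally.
Applying these to Mokaiic 'verozid':
  verozid → virozid   (e→i after a consonant, before r)
  virozid → virozit   (d→t word-finally)
So the Neviken cognate is 'virozit'.

virozit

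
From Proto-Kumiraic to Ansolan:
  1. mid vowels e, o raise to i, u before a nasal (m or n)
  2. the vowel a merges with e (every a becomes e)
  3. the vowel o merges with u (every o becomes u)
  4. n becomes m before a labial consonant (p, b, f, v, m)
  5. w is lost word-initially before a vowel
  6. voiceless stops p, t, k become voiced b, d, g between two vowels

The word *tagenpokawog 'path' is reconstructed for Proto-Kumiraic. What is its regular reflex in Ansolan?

tegimpugewug

Ansolan: start from *tagenpokawog.
  rule 1 (pre-nasal raising): tagenpokawog → taginpokawog
  rule 2 (vowel merger): taginpokawog → teginpokewog
  rule 3 (vowel merger): teginpokewog → teginpukewug
  rule 4 (nasal place assimilation): teginpukewug → tegimpukewug
  rule 5: no change — tegimpukewug
  rule 6 (intervocalic voicing): tegimpukewug → tegimpugewug
  ⇒ Ansolan tegimpugewug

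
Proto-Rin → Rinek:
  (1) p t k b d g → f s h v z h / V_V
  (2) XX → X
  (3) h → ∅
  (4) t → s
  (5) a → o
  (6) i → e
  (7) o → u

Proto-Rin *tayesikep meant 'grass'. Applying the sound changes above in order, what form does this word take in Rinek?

Rinek: *tayesikep > tayesihep > tayesiep > sayesiep > soyesiep > soyeseep > suyeseep  (by intervocalic lenition, h-loss, unconditioned shift, vowel merger, vowel merger, vowel merger)

suyeseep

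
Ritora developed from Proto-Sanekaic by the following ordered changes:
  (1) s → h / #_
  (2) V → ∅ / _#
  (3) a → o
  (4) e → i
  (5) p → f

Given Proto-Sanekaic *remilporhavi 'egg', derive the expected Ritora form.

Ritora: *remilporhavi
  remilporhavi (rule 1 does not apply)
  remilporhavi → remilporhav   [apocope]
  remilporhav → remilporhov   [vowel merger]
  remilporhov → rimilporhov   [vowel merger]
  rimilporhov → rimilforhov   [unconditioned shift]
  giving Ritora rimilforhov.

rimilforhov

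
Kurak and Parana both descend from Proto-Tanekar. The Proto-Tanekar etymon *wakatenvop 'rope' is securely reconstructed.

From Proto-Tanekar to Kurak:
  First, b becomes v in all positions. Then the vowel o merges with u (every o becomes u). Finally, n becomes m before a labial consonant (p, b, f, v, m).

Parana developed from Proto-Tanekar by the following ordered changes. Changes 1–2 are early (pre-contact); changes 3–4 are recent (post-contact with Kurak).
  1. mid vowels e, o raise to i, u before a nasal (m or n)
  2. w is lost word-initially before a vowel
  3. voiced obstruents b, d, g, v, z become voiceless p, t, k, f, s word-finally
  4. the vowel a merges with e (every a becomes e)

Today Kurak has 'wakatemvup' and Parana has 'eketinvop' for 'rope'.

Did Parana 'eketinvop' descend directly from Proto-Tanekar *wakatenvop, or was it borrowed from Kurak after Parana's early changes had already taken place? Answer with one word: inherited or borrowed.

If inherited, *wakatenvop would pass through all of Parana's changes:
Parana: start from *wakatenvop.
  rule 1 (pre-nasal raising): wakatenvop → wakatinvop
  rule 2 (glide loss): wakatinvop → akatinvop
  rule 3: no change — akatinvop
  rule 4 (vowel merger): akatinvop → eketinvop
  ⇒ Parana eketinvop
If borrowed from Kurak 'wakatemvup' after the early changes, it would undergo only the recent ones:
  rule 3 (final devoicing): no change (wakatemvup)
  rule 4 (vowel merger): wakatemvup → weketemvup
  ⇒ as a loan: weketemvup
Parana 'eketinvop' matches the inherited outcome exactly, so it is an inherited cognate, not a loan.

inherited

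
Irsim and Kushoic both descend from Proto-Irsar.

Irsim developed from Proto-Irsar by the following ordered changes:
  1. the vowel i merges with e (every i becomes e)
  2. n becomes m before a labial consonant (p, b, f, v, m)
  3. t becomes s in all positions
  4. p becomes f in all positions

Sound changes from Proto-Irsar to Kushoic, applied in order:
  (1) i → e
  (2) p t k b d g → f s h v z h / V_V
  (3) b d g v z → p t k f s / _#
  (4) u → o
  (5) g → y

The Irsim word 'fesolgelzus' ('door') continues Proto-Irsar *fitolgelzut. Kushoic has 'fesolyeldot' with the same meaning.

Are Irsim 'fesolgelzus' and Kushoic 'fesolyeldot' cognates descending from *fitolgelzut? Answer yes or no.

no

Derive the expected Kushoic reflex of *fitolgelzut:
Kushoic: *fitolgelzut
  fitolgelzut → fetolgelzut   [vowel merger]
  fetolgelzut → fesolgelzut   [intervocalic lenition]
  fesolgelzut (rule 3 does not apply)
  fesolgelzut → fesolgelzot   [vowel merger]
  fesolgelzot → fesolyelzot   [unconditioned shift]
  giving Kushoic fesolyelzot.
The regular Kushoic reflex would be 'fesolyelzot', but the attested form is 'fesolyeldot'. The correspondence is irregular, so they are not cognates (the Kushoic form has a different source).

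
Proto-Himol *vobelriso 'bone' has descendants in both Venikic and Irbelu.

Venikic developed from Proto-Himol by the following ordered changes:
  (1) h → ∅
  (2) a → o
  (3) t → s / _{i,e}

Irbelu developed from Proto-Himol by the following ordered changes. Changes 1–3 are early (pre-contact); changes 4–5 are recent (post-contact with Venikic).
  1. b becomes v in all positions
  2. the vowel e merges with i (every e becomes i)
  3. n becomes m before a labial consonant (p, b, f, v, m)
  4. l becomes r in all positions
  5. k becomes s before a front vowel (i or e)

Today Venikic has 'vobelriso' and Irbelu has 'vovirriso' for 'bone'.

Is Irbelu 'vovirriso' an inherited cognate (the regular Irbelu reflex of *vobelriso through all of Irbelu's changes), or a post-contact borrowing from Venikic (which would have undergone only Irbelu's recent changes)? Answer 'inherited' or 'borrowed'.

If inherited, *vobelriso would pass through all of Irbelu's changes:
Irbelu: *vobelriso > vovelriso > vovilriso > vovirriso  (by unconditioned shift, vowel merger, unconditioned shift)
If borrowed from Venikic 'vobelriso' after the early changes, it would undergo only the recent ones:
  rule 4 (unconditioned shift): vobelriso → voberriso
  rule 5 (palatalisation): no change (voberriso)
  ⇒ as a loan: voberriso
Irbelu 'vovirriso' matches the inherited outcome exactly, so it is an inherited cognate, not a loan.

inherited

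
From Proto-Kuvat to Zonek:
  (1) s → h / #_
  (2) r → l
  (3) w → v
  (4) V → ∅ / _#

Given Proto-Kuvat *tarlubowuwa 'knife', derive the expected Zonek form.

tallubovuv

Zonek: start from *tarlubowuwa.
  rule 1: no change — tarlubowuwa
  rule 2 (unconditioned shift): tarlubowuwa → tallubowuwa
  rule 3 (unconditioned shift): tallubowuwa → tallubovuva
  rule 4 (apocope): tallubovuva → tallubovuv
  ⇒ Zonek tallubovuv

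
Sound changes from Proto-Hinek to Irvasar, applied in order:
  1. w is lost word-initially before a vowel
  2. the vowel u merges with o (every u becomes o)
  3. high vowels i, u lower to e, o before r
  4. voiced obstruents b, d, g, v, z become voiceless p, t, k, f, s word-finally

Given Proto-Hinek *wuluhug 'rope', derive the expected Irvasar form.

olohok

Irvasar: *wuluhug > uluhug > olohog > olohok  (by glide loss, vowel merger, final devoicing)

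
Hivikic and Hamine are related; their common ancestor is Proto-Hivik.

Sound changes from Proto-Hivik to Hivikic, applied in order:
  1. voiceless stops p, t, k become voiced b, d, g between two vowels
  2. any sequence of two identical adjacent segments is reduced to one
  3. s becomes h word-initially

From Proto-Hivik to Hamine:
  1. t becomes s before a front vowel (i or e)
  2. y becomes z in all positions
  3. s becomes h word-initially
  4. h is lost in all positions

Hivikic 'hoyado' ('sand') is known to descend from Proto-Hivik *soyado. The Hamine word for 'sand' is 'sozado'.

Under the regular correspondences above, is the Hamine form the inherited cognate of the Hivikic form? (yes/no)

Derive the expected Hamine reflex of *soyado:
Hamine: *soyado > sozado > hozado > ozado  (by unconditioned shift, debuccalisation, h-loss)
The regular Hamine reflex would be 'ozado', but the attested form is 'sozado'. The correspondence is irregular, so they are not cognates (the Hamine form has a different source).

no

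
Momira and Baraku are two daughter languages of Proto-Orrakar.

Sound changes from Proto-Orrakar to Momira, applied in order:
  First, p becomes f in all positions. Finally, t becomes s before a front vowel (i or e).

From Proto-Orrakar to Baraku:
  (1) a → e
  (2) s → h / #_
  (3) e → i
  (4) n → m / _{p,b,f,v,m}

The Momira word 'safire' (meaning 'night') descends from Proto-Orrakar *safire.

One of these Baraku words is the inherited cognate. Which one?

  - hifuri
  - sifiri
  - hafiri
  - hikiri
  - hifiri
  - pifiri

hifiri

Baraku: start from *safire.
  rule 1 (vowel merger): safire → sefire
  rule 2 (debuccalisation): sefire → hefire
  rule 3 (vowel merger): hefire → hifiri
  rule 4: no change — hifiri
  ⇒ Baraku hifiri
Only 'hifiri' matches the regular Baraku development of *safire.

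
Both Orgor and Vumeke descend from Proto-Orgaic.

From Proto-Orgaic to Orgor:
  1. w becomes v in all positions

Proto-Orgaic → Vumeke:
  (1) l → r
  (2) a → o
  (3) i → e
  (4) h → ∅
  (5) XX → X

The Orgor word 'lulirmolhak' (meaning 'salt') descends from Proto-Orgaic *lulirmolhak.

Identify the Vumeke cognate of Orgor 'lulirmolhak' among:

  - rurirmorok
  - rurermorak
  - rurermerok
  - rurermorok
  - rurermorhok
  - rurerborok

Vumeke: *lulirmolhak
  lulirmolhak → rurirmorhak   [unconditioned shift]
  rurirmorhak → rurirmorhok   [vowel merger]
  rurirmorhok → rurermorhok   [vowel merger]
  rurermorhok → rurermorok   [h-loss]
  rurermorok (rule 5 does not apply)
  giving Vumeke rurermorok.
Only 'rurermorok' matches the regular Vumeke development of *lulirmolhak.

rurermorok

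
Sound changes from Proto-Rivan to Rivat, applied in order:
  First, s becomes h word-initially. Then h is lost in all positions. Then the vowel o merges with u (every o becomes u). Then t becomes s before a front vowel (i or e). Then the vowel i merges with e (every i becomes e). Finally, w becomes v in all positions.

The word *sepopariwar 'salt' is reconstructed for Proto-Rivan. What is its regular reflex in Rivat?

Rivat: start from *sepopariwar.
  rule 1 (debuccalisation): sepopariwar → hepopariwar
  rule 2 (h-loss): hepopariwar → epopariwar
  rule 3 (vowel merger): epopariwar → epupariwar
  rule 4: no change — epupariwar
  rule 5 (vowel merger): epupariwar → epuparewar
  rule 6 (unconditioned shift): epuparewar → epuparevar
  ⇒ Rivat epuparevar

epuparevar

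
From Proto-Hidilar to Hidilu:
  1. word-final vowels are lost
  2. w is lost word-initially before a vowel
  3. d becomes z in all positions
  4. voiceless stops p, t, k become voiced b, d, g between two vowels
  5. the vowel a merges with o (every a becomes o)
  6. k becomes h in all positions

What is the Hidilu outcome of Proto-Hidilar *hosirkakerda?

Hidilu: *hosirkakerda > hosirkakerd > hosirkakerz > hosirkagerz > hosirkogerz > hosirhogerz  (by apocope, unconditioned shift, intervocalic voicing, vowel merger, unconditioned shift)

hosirhogerz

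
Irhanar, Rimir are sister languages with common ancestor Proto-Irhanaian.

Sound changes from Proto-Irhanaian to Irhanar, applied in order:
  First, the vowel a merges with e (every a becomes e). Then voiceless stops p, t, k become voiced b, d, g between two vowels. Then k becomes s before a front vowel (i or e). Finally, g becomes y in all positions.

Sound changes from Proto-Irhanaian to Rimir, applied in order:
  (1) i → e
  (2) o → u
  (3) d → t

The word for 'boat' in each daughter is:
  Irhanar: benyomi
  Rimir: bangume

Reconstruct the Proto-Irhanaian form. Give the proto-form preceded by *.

*bangomi

Position 5: Irhanar has o, Rimir has u. Irhanar preserves o here (none of its changes turn any other segment into o), so the proto-segment is *o.
Position 7: Irhanar has i, Rimir has e. Irhanar preserves i here (none of its changes turn any other segment into i), so the proto-segment is *i.
Position 4: Irhanar has y, Rimir has g. Rimir preserves g here (none of its changes turn any other segment into g), so the proto-segment is *g.
This points to *bangomi. Verify forward in each daughter:
Irhanar: start from *bangomi.
  rule 1 (vowel merger): bangomi → bengomi
  rule 2: no change — bengomi
  rule 3: no change — bengomi
  rule 4 (unconditioned shift): bengomi → benyomi
  ⇒ Irhanar benyomi
Rimir: *bangomi
  bangomi → bangome   [vowel merger]
  bangome → bangume   [vowel merger]
  bangume (rule 3 does not apply)
  giving Rimir bangume.
*bangomi is the unique common source.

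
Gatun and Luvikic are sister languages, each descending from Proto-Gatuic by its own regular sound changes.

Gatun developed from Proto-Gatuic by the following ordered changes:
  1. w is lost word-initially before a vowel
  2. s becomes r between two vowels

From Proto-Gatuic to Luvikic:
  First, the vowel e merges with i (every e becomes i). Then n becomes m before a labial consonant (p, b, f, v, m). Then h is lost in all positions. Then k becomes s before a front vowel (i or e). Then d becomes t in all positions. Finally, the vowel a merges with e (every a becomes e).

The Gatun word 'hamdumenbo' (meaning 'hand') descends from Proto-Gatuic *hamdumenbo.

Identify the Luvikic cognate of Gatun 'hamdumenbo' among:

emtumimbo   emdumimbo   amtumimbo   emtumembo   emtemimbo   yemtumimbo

Luvikic: start from *hamdumenbo.
  rule 1 (vowel merger): hamdumenbo → hamduminbo
  rule 2 (nasal place assimilation): hamduminbo → hamdumimbo
  rule 3 (h-loss): hamdumimbo → amdumimbo
  rule 4: no change — amdumimbo
  rule 5 (unconditioned shift): amdumimbo → amtumimbo
  rule 6 (vowel merger): amtumimbo → emtumimbo
  ⇒ Luvikic emtumimbo
Among the options, 'emtumimbo' alone shows every Luvikic change applied in order.

emtumimbo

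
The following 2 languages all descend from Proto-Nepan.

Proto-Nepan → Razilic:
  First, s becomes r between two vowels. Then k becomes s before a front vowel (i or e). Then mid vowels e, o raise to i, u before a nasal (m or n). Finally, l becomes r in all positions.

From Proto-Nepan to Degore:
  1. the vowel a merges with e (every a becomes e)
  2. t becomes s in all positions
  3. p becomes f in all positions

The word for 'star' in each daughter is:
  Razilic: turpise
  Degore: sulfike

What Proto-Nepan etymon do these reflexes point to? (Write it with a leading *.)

*tulpike

Position 6: Razilic has s, Degore has k. Degore preserves k here (none of its changes turn any other segment into k), so the proto-segment is *k.
Position 1: Razilic has t, Degore has s. Razilic preserves t here (none of its changes turn any other segment into t), so the proto-segment is *t.
Position 4: Razilic has p, Degore has f. Razilic preserves p here (none of its changes turn any other segment into p), so the proto-segment is *p.
Verify the candidate proto-form against each daughter:
Razilic: start from *tulpike.
  rule 1: no change — tulpike
  rule 2 (palatalisation): tulpike → tulpise
  rule 3: no change — tulpise
  rule 4 (unconditioned shift): tulpise → turpise
  ⇒ Razilic turpise
Degore: *tulpike > sulpike > sulfike  (by unconditioned shift, unconditioned shift)
Only *tulpike yields all of Razilic turpise, Degore sulfike.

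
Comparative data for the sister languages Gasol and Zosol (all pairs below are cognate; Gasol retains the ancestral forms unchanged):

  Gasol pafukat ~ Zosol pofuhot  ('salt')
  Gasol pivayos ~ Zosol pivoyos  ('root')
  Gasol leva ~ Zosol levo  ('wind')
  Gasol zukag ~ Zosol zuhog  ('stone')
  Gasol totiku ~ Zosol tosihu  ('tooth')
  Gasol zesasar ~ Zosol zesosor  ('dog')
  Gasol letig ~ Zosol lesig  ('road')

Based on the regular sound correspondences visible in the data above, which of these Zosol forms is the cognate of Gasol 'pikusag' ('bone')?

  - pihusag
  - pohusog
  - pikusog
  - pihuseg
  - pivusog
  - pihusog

totiku ~ tosihu — Gasol k corresponds to Zosol h between vowels (before a back vowel).
pafukat ~ pofuhot, pivayos ~ pivoyos — Gasol a corresponds to Zosol o after a consonant, before a consonant other than r, m, n, p, b, f, v.
Applying these to Gasol 'pikusag':
  pikusag → pihusag   (k→h between vowels (before a back vowel))
  pihusag → pihusog   (a→o after a consonant, before a consonant other than r, m, n, p, b, f, v)
So the Zosol cognate is 'pihusog'.

pihusog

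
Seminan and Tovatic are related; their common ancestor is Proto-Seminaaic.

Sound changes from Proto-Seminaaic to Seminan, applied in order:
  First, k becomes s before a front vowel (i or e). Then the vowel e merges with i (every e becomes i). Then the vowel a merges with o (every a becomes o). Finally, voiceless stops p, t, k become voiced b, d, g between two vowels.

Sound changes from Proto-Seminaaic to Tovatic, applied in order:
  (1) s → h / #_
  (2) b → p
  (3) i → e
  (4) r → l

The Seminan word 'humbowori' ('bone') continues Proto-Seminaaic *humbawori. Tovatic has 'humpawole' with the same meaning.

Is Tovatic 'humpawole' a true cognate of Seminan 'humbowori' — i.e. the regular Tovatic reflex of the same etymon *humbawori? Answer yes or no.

Derive the expected Tovatic reflex of *humbawori:
Tovatic: *humbawori
  humbawori (rule 1 does not apply)
  humbawori → humpawori   [unconditioned shift]
  humpawori → humpawore   [vowel merger]
  humpawore → humpawole   [unconditioned shift]
  giving Tovatic humpawole.
Tovatic 'humpawole' matches the regular reflex exactly, so the pair is cognate.

yes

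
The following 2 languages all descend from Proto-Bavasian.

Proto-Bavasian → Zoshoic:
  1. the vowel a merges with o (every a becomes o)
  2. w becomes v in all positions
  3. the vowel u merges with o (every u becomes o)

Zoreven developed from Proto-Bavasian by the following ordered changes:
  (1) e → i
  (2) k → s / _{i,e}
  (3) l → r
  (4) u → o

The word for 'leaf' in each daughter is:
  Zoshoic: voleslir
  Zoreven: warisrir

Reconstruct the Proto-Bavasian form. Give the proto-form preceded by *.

*waleslir

Position 3: Zoshoic has l, Zoreven has r. Zoshoic preserves l here (none of its changes turn any other segment into l), so the proto-segment is *l.
Position 4: Zoshoic has e, Zoreven has i. Zoshoic preserves e here (none of its changes turn any other segment into e), so the proto-segment is *e.
Continuing position by position gives *waleslir; check it forward:
Zoshoic: *waleslir > woleslir > voleslir  (by vowel merger, unconditioned shift)
Zoreven: *waleslir > walislir > warisrir  (by vowel merger, unconditioned shift)
*waleslir is the unique common source.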